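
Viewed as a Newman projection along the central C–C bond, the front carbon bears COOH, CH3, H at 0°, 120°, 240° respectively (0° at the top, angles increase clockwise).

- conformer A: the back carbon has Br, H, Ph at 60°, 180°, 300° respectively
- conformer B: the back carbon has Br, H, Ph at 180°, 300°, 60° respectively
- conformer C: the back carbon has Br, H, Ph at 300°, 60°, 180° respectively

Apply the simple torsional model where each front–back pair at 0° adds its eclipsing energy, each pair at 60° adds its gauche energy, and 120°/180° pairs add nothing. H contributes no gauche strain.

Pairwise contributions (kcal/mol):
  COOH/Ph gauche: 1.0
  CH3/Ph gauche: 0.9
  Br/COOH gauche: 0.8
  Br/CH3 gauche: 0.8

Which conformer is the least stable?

A is staggered. COOH at 0° is gauche with Br at 60° (0.8); COOH at 0° is gauche with Ph at 300° (1.0); CH3 at 120° is gauche with Br at 60° (0.8). Total 2.6 kcal/mol.
B is staggered. COOH at 0° is gauche with Ph at 60° (1.0); CH3 at 120° is gauche with Br at 180° (0.8); CH3 at 120° is gauche with Ph at 60° (0.9). Total 2.7 kcal/mol.
C is staggered. COOH at 0° is gauche with Br at 300° (0.8); CH3 at 120° is gauche with Ph at 180° (0.9). Total 1.7 kcal/mol.
B has the highest total (2.7 kcal/mol).

B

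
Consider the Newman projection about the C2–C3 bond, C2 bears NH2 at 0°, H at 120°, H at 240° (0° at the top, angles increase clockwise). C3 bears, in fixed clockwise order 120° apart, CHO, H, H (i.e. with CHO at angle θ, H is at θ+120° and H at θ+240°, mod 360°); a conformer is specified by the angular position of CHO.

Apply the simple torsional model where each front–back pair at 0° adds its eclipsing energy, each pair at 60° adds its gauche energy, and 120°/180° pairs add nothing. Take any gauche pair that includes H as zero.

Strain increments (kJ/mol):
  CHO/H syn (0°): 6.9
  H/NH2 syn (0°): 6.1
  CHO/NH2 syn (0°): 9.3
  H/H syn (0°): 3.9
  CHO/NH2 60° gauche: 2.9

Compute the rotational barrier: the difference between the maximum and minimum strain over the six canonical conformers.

CHO at 0° is eclipsed. NH2 at 0° is eclipsed with CHO at 0° (9.3); H at 120° is eclipsed with H at 120° (3.9); H at 240° is eclipsed with H at 240° (3.9). Total 17.1 kJ/mol.
CHO at 60° is staggered. NH2 at 0° is gauche with CHO at 60° (2.9). Total 2.9 kJ/mol.
CHO at 120° is eclipsed. NH2 at 0° is eclipsed with H at 0° (6.1); H at 120° is eclipsed with CHO at 120° (6.9); H at 240° is eclipsed with H at 240° (3.9). Total 16.9 kJ/mol.
CHO at 180° (staggered): no non-H gauche contacts → 0.0 kJ/mol.
CHO at 240° is eclipsed. NH2 at 0° is eclipsed with H at 0° (6.1); H at 120° is eclipsed with H at 120° (3.9); H at 240° is eclipsed with CHO at 240° (6.9). Total 16.9 kJ/mol.
CHO at 300° is staggered. NH2 at 0° is gauche with CHO at 300° (2.9). Total 2.9 kJ/mol.
Max at 0° (17.1 kJ/mol), min at 180° (0.0 kJ/mol); barrier = 17.1 kJ/mol.

17.1 kJ/mol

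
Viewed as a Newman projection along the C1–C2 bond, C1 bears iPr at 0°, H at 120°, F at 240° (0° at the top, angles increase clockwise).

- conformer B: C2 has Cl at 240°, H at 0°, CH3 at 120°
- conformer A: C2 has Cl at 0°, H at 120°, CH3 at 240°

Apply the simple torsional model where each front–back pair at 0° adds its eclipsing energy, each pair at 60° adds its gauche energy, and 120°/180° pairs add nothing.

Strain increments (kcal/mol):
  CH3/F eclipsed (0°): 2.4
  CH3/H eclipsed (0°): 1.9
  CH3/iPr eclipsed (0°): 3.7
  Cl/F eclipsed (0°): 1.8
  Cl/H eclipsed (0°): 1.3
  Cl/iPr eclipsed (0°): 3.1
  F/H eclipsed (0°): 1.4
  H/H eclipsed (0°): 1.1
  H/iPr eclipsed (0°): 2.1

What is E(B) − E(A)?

-0.8 kcal/mol

B (eclipsed): iPr–H eclipsed, H–CH3 eclipsed, F–Cl eclipsed; 2.1 + 1.9 + 1.8 = 5.8 kcal/mol.
A (eclipsed): iPr–Cl eclipsed, H–H eclipsed, F–CH3 eclipsed; 3.1 + 1.1 + 2.4 = 6.6 kcal/mol.
E(B) − E(A) = 5.8 − 6.6 = -0.8 kcal/mol.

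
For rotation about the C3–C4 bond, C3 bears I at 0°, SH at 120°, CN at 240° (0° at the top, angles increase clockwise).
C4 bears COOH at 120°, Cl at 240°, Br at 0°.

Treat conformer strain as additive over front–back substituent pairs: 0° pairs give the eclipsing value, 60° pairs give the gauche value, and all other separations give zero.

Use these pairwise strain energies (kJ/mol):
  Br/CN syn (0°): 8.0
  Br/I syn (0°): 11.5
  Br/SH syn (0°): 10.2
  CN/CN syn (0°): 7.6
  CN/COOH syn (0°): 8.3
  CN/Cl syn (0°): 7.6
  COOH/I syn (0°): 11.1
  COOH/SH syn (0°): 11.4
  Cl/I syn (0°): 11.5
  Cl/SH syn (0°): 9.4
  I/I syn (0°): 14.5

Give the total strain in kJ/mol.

30.5 kJ/mol

This conformer (eclipsed): I(0°)/Br(0°) eclipsed 11.5; SH(120°)/COOH(120°) eclipsed 11.4; CN(240°)/Cl(240°) eclipsed 7.6 → 30.5 kJ/mol.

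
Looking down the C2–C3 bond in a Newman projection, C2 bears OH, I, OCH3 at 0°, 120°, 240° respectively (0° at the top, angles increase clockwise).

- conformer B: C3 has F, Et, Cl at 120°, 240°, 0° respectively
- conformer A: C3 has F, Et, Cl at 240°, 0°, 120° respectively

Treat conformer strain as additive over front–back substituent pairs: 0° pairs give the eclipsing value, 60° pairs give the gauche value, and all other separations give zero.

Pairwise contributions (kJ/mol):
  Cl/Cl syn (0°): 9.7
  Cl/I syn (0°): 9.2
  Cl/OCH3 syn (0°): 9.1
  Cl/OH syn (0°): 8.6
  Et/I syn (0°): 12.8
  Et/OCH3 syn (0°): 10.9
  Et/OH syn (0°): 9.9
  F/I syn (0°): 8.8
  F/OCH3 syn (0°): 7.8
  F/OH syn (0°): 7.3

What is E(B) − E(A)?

+1.4 kJ/mol

B (eclipsed): OH–Cl eclipsed, I–F eclipsed, OCH3–Et eclipsed; 8.6 + 8.8 + 10.9 = 28.3 kJ/mol.
A (eclipsed): OH–Et eclipsed, I–Cl eclipsed, OCH3–F eclipsed; 9.9 + 9.2 + 7.8 = 26.9 kJ/mol.
E(B) − E(A) = 28.3 − 26.9 = +1.4 kJ/mol.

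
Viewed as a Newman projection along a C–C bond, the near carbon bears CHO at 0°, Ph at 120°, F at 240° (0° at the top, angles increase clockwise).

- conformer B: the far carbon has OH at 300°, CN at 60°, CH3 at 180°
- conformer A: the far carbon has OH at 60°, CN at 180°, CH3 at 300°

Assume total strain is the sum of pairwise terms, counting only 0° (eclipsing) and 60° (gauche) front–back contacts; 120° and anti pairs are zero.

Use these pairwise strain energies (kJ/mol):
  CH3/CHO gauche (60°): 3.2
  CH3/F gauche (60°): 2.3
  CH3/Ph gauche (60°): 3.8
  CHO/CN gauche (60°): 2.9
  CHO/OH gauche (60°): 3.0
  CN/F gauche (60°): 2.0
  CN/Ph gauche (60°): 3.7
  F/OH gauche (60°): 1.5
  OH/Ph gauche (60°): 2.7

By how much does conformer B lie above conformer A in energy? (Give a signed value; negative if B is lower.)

+0.3 kJ/mol

B (staggered): CHO(0°)/OH(300°) gauche 3.0; CHO(0°)/CN(60°) gauche 2.9; Ph(120°)/CN(60°) gauche 3.7; Ph(120°)/CH3(180°) gauche 3.8; F(240°)/OH(300°) gauche 1.5; F(240°)/CH3(180°) gauche 2.3 → 17.2 kJ/mol.
A (staggered): CHO(0°)/OH(60°) gauche 3.0; CHO(0°)/CH3(300°) gauche 3.2; Ph(120°)/OH(60°) gauche 2.7; Ph(120°)/CN(180°) gauche 3.7; F(240°)/CN(180°) gauche 2.0; F(240°)/CH3(300°) gauche 2.3 → 16.9 kJ/mol.
E(B) − E(A) = 17.2 − 16.9 = +0.3 kJ/mol.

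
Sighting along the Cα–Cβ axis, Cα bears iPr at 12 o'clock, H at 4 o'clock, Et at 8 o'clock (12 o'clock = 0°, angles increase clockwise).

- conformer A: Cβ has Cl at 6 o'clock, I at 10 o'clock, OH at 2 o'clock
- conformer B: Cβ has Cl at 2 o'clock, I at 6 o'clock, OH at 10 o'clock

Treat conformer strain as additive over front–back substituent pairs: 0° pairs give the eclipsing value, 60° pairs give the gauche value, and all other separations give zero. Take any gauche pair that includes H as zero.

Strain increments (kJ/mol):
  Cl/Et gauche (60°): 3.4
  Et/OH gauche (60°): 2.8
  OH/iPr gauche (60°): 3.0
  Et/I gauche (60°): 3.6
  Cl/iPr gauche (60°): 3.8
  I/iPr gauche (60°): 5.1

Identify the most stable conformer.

A (staggered): iPr–I gauche, iPr–OH gauche, Et–Cl gauche, Et–I gauche; 5.1 + 3.0 + 3.4 + 3.6 = 15.1 kJ/mol.
B (staggered): iPr–Cl gauche, iPr–OH gauche, Et–I gauche, Et–OH gauche; 3.8 + 3.0 + 3.6 + 2.8 = 13.2 kJ/mol.
B has the lowest total (13.2 kJ/mol).

B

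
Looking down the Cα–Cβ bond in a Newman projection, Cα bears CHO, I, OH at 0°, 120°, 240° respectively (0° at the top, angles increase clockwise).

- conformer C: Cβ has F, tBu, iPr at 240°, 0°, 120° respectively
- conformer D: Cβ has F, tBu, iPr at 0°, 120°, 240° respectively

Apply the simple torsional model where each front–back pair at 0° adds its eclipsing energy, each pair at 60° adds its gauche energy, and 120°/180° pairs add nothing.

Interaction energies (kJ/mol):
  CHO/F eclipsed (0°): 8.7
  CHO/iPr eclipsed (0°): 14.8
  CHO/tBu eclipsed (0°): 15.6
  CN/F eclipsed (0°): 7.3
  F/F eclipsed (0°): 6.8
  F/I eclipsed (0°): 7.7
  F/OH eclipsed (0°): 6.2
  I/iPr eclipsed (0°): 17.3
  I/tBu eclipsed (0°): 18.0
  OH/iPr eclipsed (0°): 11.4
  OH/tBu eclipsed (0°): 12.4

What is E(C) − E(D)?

+1.0 kJ/mol

C (eclipsed): CHO–tBu eclipsed, I–iPr eclipsed, OH–F eclipsed; 15.6 + 17.3 + 6.2 = 39.1 kJ/mol.
D (eclipsed): CHO–F eclipsed, I–tBu eclipsed, OH–iPr eclipsed; 8.7 + 18.0 + 11.4 = 38.1 kJ/mol.
E(C) − E(D) = 39.1 − 38.1 = +1.0 kJ/mol.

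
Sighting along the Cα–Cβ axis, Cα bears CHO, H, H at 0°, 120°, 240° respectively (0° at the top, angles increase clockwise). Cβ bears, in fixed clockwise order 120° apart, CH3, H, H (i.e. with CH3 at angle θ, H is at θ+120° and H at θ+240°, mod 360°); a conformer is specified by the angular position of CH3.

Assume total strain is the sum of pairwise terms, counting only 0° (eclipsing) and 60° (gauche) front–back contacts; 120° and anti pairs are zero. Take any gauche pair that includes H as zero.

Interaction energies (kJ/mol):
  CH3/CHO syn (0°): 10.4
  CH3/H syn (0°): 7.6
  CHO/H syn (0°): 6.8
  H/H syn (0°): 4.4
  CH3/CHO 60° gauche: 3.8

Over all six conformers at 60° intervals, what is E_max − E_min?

CH3 at 0° (eclipsed): CHO(0°)/CH3(0°) eclipsed 10.4; H(120°)/H(120°) eclipsed 4.4; H(240°)/H(240°) eclipsed 4.4 → 19.2 kJ/mol.
CH3 at 60° (staggered): CHO(0°)/CH3(60°) gauche 3.8 → 3.8 kJ/mol.
CH3 at 120° (eclipsed): CHO(0°)/H(0°) eclipsed 6.8; H(120°)/CH3(120°) eclipsed 7.6; H(240°)/H(240°) eclipsed 4.4 → 18.8 kJ/mol.
CH3 at 180° (staggered): no non-H gauche contacts → 0.0 kJ/mol.
CH3 at 240° (eclipsed): CHO(0°)/H(0°) eclipsed 6.8; H(120°)/H(120°) eclipsed 4.4; H(240°)/CH3(240°) eclipsed 7.6 → 18.8 kJ/mol.
CH3 at 300° (staggered): CHO(0°)/CH3(300°) gauche 3.8 → 3.8 kJ/mol.
Max at 0° (19.2 kJ/mol), min at 180° (0.0 kJ/mol); barrier = 19.2 kJ/mol.

19.2 kJ/mol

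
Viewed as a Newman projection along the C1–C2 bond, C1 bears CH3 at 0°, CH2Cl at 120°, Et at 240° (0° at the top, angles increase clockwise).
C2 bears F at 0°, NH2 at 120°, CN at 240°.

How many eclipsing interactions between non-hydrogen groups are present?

Non-H eclipsing pairs: CH3(0°)/F(0°); CH2Cl(120°)/NH2(120°); Et(240°)/CN(240°) — 3 interactions.

3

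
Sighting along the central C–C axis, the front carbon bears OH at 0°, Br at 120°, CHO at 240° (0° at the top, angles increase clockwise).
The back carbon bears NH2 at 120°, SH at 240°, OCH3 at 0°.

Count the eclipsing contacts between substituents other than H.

3

Non-H eclipsing pairs: OH(0°)/OCH3(0°); Br(120°)/NH2(120°); CHO(240°)/SH(240°) — 3 interactions.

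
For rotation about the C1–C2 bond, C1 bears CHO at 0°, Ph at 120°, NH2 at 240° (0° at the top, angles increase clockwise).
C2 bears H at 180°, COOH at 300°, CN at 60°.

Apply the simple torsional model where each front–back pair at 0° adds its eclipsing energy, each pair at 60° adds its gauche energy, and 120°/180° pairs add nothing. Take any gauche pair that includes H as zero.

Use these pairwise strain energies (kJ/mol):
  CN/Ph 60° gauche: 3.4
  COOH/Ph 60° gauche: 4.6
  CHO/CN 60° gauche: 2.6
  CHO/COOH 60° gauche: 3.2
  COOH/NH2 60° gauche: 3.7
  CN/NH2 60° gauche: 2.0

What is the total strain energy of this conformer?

12.9 kJ/mol

This conformer is staggered. CHO at 0° is gauche with COOH at 300° (3.2); CHO at 0° is gauche with CN at 60° (2.6); Ph at 120° is gauche with CN at 60° (3.4); NH2 at 240° is gauche with COOH at 300° (3.7). Total 12.9 kJ/mol.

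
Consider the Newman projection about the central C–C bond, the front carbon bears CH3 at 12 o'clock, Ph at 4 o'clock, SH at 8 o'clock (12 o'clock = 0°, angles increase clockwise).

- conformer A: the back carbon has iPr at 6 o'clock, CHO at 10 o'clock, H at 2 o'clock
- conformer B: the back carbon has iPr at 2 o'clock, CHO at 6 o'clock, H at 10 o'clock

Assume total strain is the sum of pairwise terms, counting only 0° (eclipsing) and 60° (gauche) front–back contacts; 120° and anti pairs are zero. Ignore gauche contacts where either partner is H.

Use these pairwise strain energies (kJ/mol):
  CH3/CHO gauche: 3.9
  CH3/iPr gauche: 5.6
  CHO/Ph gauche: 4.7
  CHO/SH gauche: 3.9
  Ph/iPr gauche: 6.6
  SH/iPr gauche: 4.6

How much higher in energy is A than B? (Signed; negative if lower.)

A (staggered): CH3–CHO gauche, Ph–iPr gauche, SH–iPr gauche, SH–CHO gauche; 3.9 + 6.6 + 4.6 + 3.9 = 19.0 kJ/mol.
B (staggered): CH3–iPr gauche, Ph–iPr gauche, Ph–CHO gauche, SH–CHO gauche; 5.6 + 6.6 + 4.7 + 3.9 = 20.8 kJ/mol.
E(A) − E(B) = 19.0 − 20.8 = -1.8 kJ/mol.

-1.8 kJ/mol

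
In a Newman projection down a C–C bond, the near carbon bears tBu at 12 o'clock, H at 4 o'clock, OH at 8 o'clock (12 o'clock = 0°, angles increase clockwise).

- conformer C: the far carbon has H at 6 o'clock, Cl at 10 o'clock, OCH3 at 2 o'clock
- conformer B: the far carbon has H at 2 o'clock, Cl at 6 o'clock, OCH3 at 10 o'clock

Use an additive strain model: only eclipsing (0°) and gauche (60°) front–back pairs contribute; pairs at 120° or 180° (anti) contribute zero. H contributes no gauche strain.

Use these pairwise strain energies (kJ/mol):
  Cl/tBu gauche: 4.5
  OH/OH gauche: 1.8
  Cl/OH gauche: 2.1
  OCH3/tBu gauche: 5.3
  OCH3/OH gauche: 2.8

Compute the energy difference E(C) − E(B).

+1.7 kJ/mol

C (staggered): tBu–Cl gauche, tBu–OCH3 gauche, OH–Cl gauche; 4.5 + 5.3 + 2.1 = 11.9 kJ/mol.
B (staggered): tBu–OCH3 gauche, OH–Cl gauche, OH–OCH3 gauche; 5.3 + 2.1 + 2.8 = 10.2 kJ/mol.
E(C) − E(B) = 11.9 − 10.2 = +1.7 kJ/mol.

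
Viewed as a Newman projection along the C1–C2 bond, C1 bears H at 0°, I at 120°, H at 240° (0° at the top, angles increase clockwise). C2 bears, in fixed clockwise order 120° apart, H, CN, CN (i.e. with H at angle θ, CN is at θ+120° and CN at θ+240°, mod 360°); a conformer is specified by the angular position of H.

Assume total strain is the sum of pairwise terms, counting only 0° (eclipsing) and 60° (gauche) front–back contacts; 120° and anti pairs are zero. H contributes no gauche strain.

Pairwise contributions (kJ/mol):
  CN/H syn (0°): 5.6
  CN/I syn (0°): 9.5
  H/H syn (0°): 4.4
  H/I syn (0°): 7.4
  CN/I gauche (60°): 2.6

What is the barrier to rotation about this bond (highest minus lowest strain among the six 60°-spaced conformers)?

16.9 kJ/mol

H at 0° is eclipsed. H at 0° is eclipsed with H at 0° (4.4); I at 120° is eclipsed with CN at 120° (9.5); H at 240° is eclipsed with CN at 240° (5.6). Total 19.5 kJ/mol.
H at 60° is staggered. I at 120° is gauche with CN at 180° (2.6). Total 2.6 kJ/mol.
H at 120° is eclipsed. H at 0° is eclipsed with CN at 0° (5.6); I at 120° is eclipsed with H at 120° (7.4); H at 240° is eclipsed with CN at 240° (5.6). Total 18.6 kJ/mol.
H at 180° is staggered. I at 120° is gauche with CN at 60° (2.6). Total 2.6 kJ/mol.
H at 240° is eclipsed. H at 0° is eclipsed with CN at 0° (5.6); I at 120° is eclipsed with CN at 120° (9.5); H at 240° is eclipsed with H at 240° (4.4). Total 19.5 kJ/mol.
H at 300° is staggered. I at 120° is gauche with CN at 60° (2.6); I at 120° is gauche with CN at 180° (2.6). Total 5.2 kJ/mol.
Max at 0° (19.5 kJ/mol), min at 60° (2.6 kJ/mol); barrier = 16.9 kJ/mol.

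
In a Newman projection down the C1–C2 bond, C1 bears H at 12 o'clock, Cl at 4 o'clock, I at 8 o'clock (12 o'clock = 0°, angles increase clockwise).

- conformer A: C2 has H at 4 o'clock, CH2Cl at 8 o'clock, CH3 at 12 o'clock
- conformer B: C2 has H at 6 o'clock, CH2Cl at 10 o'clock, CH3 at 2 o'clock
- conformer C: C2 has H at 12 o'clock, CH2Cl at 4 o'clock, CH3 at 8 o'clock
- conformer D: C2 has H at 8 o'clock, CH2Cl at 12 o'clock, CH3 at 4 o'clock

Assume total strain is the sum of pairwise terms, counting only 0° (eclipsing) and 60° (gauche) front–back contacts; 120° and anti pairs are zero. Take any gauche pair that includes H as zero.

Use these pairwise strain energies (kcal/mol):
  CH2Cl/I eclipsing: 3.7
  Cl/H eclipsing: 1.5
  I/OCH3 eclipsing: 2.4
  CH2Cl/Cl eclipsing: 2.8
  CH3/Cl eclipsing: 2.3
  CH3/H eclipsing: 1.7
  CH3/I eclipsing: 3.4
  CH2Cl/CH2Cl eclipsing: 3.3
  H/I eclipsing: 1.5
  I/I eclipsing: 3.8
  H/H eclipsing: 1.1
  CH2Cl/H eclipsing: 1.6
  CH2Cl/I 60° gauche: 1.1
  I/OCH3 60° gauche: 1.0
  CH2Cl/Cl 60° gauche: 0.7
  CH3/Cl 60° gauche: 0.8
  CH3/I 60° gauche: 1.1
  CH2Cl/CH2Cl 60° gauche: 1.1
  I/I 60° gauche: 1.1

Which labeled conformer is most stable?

A (eclipsed): H–CH3 eclipsed, Cl–H eclipsed, I–CH2Cl eclipsed; 1.7 + 1.5 + 3.7 = 6.9 kcal/mol.
B (staggered): Cl–CH3 gauche, I–CH2Cl gauche; 0.8 + 1.1 = 1.9 kcal/mol.
C (eclipsed): H–H eclipsed, Cl–CH2Cl eclipsed, I–CH3 eclipsed; 1.1 + 2.8 + 3.4 = 7.3 kcal/mol.
D (eclipsed): H–CH2Cl eclipsed, Cl–CH3 eclipsed, I–H eclipsed; 1.6 + 2.3 + 1.5 = 5.4 kcal/mol.
B has the lowest total (1.9 kcal/mol).

B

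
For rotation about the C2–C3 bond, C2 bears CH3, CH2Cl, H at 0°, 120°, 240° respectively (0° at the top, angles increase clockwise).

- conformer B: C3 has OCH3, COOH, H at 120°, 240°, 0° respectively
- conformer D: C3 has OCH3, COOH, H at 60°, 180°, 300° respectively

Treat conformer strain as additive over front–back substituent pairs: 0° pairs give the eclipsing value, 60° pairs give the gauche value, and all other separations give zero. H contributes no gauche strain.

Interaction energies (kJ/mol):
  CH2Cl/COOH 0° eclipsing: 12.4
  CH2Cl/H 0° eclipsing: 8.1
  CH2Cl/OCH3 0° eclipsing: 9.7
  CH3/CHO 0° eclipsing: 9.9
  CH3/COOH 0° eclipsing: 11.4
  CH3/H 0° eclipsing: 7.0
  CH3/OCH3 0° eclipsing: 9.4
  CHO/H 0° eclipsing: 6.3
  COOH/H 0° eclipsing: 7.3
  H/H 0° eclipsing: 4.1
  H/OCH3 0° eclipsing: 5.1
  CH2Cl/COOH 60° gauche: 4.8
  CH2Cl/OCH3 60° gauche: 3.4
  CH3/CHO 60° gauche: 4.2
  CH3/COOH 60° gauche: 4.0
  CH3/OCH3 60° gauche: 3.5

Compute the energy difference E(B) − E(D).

+12.3 kJ/mol

B (eclipsed): CH3(0°)/H(0°) eclipsed 7.0; CH2Cl(120°)/OCH3(120°) eclipsed 9.7; H(240°)/COOH(240°) eclipsed 7.3 → 24.0 kJ/mol.
D (staggered): CH3(0°)/OCH3(60°) gauche 3.5; CH2Cl(120°)/OCH3(60°) gauche 3.4; CH2Cl(120°)/COOH(180°) gauche 4.8 → 11.7 kJ/mol.
E(B) − E(D) = 24.0 − 11.7 = +12.3 kJ/mol.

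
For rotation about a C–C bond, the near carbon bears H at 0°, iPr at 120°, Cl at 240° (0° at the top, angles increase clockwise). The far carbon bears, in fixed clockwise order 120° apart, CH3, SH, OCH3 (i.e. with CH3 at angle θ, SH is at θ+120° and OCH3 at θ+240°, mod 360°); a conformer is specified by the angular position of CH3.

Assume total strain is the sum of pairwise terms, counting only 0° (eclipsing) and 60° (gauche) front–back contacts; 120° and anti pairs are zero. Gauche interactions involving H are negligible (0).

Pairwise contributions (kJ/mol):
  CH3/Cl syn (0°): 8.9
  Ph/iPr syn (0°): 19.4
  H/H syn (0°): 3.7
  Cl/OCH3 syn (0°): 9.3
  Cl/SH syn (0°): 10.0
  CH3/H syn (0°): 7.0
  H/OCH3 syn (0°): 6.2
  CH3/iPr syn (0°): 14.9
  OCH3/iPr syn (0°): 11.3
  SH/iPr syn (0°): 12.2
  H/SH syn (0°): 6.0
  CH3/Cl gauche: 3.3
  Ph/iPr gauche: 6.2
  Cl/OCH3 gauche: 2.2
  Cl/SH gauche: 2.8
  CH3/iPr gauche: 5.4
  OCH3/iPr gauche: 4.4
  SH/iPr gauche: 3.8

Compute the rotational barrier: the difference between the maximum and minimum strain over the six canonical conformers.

17.4 kJ/mol

CH3 at 0° (eclipsed): H(0°)/CH3(0°) eclipsed 7.0; iPr(120°)/SH(120°) eclipsed 12.2; Cl(240°)/OCH3(240°) eclipsed 9.3 → 28.5 kJ/mol.
CH3 at 60° (staggered): iPr(120°)/CH3(60°) gauche 5.4; iPr(120°)/SH(180°) gauche 3.8; Cl(240°)/SH(180°) gauche 2.8; Cl(240°)/OCH3(300°) gauche 2.2 → 14.2 kJ/mol.
CH3 at 120° (eclipsed): H(0°)/OCH3(0°) eclipsed 6.2; iPr(120°)/CH3(120°) eclipsed 14.9; Cl(240°)/SH(240°) eclipsed 10.0 → 31.1 kJ/mol.
CH3 at 180° (staggered): iPr(120°)/CH3(180°) gauche 5.4; iPr(120°)/OCH3(60°) gauche 4.4; Cl(240°)/CH3(180°) gauche 3.3; Cl(240°)/SH(300°) gauche 2.8 → 15.9 kJ/mol.
CH3 at 240° (eclipsed): H(0°)/SH(0°) eclipsed 6.0; iPr(120°)/OCH3(120°) eclipsed 11.3; Cl(240°)/CH3(240°) eclipsed 8.9 → 26.2 kJ/mol.
CH3 at 300° (staggered): iPr(120°)/SH(60°) gauche 3.8; iPr(120°)/OCH3(180°) gauche 4.4; Cl(240°)/CH3(300°) gauche 3.3; Cl(240°)/OCH3(180°) gauche 2.2 → 13.7 kJ/mol.
Max at 120° (31.1 kJ/mol), min at 300° (13.7 kJ/mol); barrier = 17.4 kJ/mol.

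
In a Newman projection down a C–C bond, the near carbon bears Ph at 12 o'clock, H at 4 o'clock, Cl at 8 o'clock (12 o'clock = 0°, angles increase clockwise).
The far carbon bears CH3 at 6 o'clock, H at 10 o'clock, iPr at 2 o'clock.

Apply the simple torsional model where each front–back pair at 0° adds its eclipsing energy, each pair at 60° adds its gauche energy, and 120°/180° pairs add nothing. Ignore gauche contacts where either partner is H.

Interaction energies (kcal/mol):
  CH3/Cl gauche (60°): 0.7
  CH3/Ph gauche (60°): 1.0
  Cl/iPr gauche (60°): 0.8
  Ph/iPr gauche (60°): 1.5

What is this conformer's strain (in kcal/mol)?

This conformer (staggered): Ph(0°)/iPr(60°) gauche 1.5; Cl(240°)/CH3(180°) gauche 0.7 → 2.2 kcal/mol.

2.2 kcal/mol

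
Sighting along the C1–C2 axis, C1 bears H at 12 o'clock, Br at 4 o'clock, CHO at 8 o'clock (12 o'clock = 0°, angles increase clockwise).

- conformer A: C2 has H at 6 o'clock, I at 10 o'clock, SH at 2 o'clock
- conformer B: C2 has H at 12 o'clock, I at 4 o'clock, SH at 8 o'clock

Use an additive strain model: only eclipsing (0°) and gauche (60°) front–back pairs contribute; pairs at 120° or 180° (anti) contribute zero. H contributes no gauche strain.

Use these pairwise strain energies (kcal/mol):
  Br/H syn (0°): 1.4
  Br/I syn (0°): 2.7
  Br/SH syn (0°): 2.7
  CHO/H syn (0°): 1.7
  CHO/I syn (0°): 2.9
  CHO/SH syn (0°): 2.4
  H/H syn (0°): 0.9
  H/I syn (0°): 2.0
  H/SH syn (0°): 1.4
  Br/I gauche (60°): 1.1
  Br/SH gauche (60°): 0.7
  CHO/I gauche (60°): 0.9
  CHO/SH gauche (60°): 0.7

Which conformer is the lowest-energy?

A

A is staggered. Br at 120° is gauche with SH at 60° (0.7); CHO at 240° is gauche with I at 300° (0.9). Total 1.6 kcal/mol.
B is eclipsed. H at 0° is eclipsed with H at 0° (0.9); Br at 120° is eclipsed with I at 120° (2.7); CHO at 240° is eclipsed with SH at 240° (2.4). Total 6.0 kcal/mol.
A has the lowest total (1.6 kcal/mol).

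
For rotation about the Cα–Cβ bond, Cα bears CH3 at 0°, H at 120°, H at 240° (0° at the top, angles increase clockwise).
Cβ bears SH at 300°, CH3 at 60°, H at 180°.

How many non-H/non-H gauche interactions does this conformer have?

2

Non-H gauche pairs: CH3(0°)/SH(300°); CH3(0°)/CH3(60°) — 2 interactions.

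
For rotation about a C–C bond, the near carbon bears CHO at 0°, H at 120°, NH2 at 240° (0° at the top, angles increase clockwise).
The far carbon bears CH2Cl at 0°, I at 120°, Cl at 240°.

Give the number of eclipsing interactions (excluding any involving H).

2

Non-H eclipsing pairs: CHO(0°)/CH2Cl(0°); NH2(240°)/Cl(240°) — 2 interactions.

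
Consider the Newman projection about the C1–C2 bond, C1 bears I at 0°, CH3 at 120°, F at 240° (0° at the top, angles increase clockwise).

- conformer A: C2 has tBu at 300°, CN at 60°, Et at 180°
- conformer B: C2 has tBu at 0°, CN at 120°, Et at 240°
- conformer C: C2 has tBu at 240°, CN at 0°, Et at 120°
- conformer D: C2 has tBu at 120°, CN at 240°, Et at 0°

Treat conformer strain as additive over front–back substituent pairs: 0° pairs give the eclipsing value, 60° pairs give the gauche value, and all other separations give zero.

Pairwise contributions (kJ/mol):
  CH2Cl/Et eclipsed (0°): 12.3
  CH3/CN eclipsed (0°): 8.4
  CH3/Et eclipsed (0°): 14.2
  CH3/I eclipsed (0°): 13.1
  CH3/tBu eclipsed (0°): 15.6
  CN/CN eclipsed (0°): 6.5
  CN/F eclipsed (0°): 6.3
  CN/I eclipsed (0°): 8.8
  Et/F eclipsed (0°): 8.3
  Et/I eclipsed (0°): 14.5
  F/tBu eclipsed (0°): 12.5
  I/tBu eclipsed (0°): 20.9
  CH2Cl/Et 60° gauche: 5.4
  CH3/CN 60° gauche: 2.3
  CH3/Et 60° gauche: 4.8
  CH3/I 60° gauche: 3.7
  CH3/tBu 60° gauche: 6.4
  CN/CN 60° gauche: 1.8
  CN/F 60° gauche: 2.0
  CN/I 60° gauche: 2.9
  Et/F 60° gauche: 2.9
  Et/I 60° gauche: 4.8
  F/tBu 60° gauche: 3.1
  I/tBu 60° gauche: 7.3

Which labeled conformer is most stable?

A (staggered): I–tBu gauche, I–CN gauche, CH3–CN gauche, CH3–Et gauche, F–tBu gauche, F–Et gauche; 7.3 + 2.9 + 2.3 + 4.8 + 3.1 + 2.9 = 23.3 kJ/mol.
B (eclipsed): I–tBu eclipsed, CH3–CN eclipsed, F–Et eclipsed; 20.9 + 8.4 + 8.3 = 37.6 kJ/mol.
C (eclipsed): I–CN eclipsed, CH3–Et eclipsed, F–tBu eclipsed; 8.8 + 14.2 + 12.5 = 35.5 kJ/mol.
D (eclipsed): I–Et eclipsed, CH3–tBu eclipsed, F–CN eclipsed; 14.5 + 15.6 + 6.3 = 36.4 kJ/mol.
A has the lowest total (23.3 kJ/mol).

A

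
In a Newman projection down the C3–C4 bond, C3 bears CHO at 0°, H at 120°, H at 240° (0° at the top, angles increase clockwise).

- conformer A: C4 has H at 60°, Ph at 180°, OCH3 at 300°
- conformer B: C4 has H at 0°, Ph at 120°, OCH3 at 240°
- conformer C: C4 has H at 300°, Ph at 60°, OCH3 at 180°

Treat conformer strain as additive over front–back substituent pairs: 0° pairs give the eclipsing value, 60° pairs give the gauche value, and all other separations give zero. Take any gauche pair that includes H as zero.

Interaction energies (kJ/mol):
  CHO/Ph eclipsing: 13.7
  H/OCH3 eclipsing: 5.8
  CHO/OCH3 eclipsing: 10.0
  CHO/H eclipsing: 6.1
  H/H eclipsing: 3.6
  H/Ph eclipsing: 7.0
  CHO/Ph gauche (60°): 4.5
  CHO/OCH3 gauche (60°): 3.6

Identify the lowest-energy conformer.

A

A is staggered. CHO at 0° is gauche with OCH3 at 300° (3.6). Total 3.6 kJ/mol.
B is eclipsed. CHO at 0° is eclipsed with H at 0° (6.1); H at 120° is eclipsed with Ph at 120° (7.0); H at 240° is eclipsed with OCH3 at 240° (5.8). Total 18.9 kJ/mol.
C is staggered. CHO at 0° is gauche with Ph at 60° (4.5). Total 4.5 kJ/mol.
A has the lowest total (3.6 kJ/mol).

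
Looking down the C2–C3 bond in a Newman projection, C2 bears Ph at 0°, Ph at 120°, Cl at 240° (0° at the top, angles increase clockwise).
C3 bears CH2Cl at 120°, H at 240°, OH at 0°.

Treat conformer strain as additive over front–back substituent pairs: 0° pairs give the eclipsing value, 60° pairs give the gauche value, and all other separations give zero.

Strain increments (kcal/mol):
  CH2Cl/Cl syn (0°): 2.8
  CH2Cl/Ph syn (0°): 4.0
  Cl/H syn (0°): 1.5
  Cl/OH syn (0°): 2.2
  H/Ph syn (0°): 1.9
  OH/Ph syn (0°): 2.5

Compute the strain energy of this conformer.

8.0 kcal/mol

This conformer (eclipsed): Ph–OH eclipsed, Ph–CH2Cl eclipsed, Cl–H eclipsed; 2.5 + 4.0 + 1.5 = 8.0 kcal/mol.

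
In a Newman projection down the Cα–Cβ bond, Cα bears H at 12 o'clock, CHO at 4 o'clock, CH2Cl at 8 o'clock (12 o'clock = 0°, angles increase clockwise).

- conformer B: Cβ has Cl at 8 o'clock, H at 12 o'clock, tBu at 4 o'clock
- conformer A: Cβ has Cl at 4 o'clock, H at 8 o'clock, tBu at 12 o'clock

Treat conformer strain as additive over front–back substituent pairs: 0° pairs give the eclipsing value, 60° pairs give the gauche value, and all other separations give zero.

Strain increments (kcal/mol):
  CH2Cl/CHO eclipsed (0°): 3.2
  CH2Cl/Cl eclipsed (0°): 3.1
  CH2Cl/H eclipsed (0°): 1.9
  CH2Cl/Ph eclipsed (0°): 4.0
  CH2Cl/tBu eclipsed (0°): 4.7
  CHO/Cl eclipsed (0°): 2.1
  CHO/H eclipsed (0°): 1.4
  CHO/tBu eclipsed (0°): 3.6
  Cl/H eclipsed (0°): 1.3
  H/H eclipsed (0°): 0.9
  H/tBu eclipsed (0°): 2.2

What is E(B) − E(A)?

B is eclipsed. H at 0° is eclipsed with H at 0° (0.9); CHO at 120° is eclipsed with tBu at 120° (3.6); CH2Cl at 240° is eclipsed with Cl at 240° (3.1). Total 7.6 kcal/mol.
A is eclipsed. H at 0° is eclipsed with tBu at 0° (2.2); CHO at 120° is eclipsed with Cl at 120° (2.1); CH2Cl at 240° is eclipsed with H at 240° (1.9). Total 6.2 kcal/mol.
E(B) − E(A) = 7.6 − 6.2 = +1.4 kcal/mol.

+1.4 kcal/mol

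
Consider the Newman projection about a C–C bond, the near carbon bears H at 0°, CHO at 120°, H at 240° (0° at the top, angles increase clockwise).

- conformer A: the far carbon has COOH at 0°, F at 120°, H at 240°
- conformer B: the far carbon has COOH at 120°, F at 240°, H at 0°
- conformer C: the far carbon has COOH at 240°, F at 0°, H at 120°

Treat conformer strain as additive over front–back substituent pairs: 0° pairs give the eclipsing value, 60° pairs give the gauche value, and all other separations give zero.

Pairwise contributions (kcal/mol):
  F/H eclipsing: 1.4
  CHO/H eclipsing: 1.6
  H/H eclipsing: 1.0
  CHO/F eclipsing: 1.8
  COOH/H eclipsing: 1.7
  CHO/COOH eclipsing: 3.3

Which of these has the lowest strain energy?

A is eclipsed. H at 0° is eclipsed with COOH at 0° (1.7); CHO at 120° is eclipsed with F at 120° (1.8); H at 240° is eclipsed with H at 240° (1.0). Total 4.5 kcal/mol.
B is eclipsed. H at 0° is eclipsed with H at 0° (1.0); CHO at 120° is eclipsed with COOH at 120° (3.3); H at 240° is eclipsed with F at 240° (1.4). Total 5.7 kcal/mol.
C is eclipsed. H at 0° is eclipsed with F at 0° (1.4); CHO at 120° is eclipsed with H at 120° (1.6); H at 240° is eclipsed with COOH at 240° (1.7). Total 4.7 kcal/mol.
A has the lowest total (4.5 kcal/mol).

A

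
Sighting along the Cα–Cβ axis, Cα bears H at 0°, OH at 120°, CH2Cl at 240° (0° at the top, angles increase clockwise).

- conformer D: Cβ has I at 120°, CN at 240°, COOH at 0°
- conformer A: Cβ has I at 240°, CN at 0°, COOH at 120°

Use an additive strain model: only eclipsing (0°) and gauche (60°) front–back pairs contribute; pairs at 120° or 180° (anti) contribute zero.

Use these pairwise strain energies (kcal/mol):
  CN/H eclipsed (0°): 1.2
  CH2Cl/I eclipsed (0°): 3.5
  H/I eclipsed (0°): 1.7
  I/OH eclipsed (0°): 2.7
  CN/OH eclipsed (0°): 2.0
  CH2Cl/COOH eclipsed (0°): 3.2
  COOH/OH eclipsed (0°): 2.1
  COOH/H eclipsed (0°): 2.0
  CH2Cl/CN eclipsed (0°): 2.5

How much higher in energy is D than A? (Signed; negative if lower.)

D (eclipsed): H(0°)/COOH(0°) eclipsed 2.0; OH(120°)/I(120°) eclipsed 2.7; CH2Cl(240°)/CN(240°) eclipsed 2.5 → 7.2 kcal/mol.
A (eclipsed): H(0°)/CN(0°) eclipsed 1.2; OH(120°)/COOH(120°) eclipsed 2.1; CH2Cl(240°)/I(240°) eclipsed 3.5 → 6.8 kcal/mol.
E(D) − E(A) = 7.2 − 6.8 = +0.4 kcal/mol.

+0.4 kcal/mol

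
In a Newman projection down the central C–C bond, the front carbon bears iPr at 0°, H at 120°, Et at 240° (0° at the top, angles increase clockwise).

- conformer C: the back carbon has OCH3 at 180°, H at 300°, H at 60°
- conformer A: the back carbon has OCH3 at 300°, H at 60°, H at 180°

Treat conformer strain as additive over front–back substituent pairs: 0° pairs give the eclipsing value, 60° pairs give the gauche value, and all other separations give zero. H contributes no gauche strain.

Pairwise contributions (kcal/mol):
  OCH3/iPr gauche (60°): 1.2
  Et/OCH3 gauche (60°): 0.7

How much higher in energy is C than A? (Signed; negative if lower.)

C (staggered): Et–OCH3 gauche; 0.7 = 0.7 kcal/mol.
A (staggered): iPr–OCH3 gauche, Et–OCH3 gauche; 1.2 + 0.7 = 1.9 kcal/mol.
E(C) − E(A) = 0.7 − 1.9 = -1.2 kcal/mol.

-1.2 kcal/mol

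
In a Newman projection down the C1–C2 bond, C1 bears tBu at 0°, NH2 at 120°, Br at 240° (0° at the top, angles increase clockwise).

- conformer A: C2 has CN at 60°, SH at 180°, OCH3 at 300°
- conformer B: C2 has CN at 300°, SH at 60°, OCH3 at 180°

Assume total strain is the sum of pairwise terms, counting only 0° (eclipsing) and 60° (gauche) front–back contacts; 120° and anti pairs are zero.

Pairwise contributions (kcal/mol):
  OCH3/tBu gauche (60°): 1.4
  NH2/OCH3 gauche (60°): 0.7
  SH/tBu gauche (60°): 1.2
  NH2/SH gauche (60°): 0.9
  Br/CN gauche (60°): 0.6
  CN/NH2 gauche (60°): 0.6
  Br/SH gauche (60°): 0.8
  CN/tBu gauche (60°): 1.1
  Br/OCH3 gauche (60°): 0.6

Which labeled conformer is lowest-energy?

A (staggered): tBu(0°)/CN(60°) gauche 1.1; tBu(0°)/OCH3(300°) gauche 1.4; NH2(120°)/CN(60°) gauche 0.6; NH2(120°)/SH(180°) gauche 0.9; Br(240°)/SH(180°) gauche 0.8; Br(240°)/OCH3(300°) gauche 0.6 → 5.4 kcal/mol.
B (staggered): tBu(0°)/CN(300°) gauche 1.1; tBu(0°)/SH(60°) gauche 1.2; NH2(120°)/SH(60°) gauche 0.9; NH2(120°)/OCH3(180°) gauche 0.7; Br(240°)/CN(300°) gauche 0.6; Br(240°)/OCH3(180°) gauche 0.6 → 5.1 kcal/mol.
B has the lowest total (5.1 kcal/mol).

B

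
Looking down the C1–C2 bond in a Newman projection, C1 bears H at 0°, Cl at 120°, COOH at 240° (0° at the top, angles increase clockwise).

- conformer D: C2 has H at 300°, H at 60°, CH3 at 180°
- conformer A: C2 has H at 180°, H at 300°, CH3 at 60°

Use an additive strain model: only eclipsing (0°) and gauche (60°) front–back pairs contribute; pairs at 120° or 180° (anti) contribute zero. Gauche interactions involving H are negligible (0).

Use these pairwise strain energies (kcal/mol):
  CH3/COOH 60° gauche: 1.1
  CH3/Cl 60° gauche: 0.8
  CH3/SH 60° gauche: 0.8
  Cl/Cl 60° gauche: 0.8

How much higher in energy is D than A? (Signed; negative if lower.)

D is staggered. Cl at 120° is gauche with CH3 at 180° (0.8); COOH at 240° is gauche with CH3 at 180° (1.1). Total 1.9 kcal/mol.
A is staggered. Cl at 120° is gauche with CH3 at 60° (0.8). Total 0.8 kcal/mol.
E(D) − E(A) = 1.9 − 0.8 = +1.1 kcal/mol.

+1.1 kcal/mol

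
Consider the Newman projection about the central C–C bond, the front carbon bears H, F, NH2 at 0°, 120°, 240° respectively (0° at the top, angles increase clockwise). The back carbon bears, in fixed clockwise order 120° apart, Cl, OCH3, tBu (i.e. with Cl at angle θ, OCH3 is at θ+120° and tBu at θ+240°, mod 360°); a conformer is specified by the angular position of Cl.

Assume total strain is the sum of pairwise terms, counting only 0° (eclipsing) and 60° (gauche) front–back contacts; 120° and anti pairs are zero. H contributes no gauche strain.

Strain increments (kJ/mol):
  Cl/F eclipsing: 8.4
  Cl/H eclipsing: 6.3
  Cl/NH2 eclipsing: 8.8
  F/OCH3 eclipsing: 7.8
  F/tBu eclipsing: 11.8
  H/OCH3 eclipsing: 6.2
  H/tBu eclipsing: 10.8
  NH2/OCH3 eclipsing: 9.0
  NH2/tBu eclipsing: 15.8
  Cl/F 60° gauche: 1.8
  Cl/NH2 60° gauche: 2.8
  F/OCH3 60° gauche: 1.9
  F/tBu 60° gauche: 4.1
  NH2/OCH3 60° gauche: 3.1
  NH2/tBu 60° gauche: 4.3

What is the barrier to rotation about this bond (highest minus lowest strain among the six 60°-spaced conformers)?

Cl at 0° (eclipsed): H–Cl eclipsed, F–OCH3 eclipsed, NH2–tBu eclipsed; 6.3 + 7.8 + 15.8 = 29.9 kJ/mol.
Cl at 60° (staggered): F–Cl gauche, F–OCH3 gauche, NH2–OCH3 gauche, NH2–tBu gauche; 1.8 + 1.9 + 3.1 + 4.3 = 11.1 kJ/mol.
Cl at 120° (eclipsed): H–tBu eclipsed, F–Cl eclipsed, NH2–OCH3 eclipsed; 10.8 + 8.4 + 9.0 = 28.2 kJ/mol.
Cl at 180° (staggered): F–Cl gauche, F–tBu gauche, NH2–Cl gauche, NH2–OCH3 gauche; 1.8 + 4.1 + 2.8 + 3.1 = 11.8 kJ/mol.
Cl at 240° (eclipsed): H–OCH3 eclipsed, F–tBu eclipsed, NH2–Cl eclipsed; 6.2 + 11.8 + 8.8 = 26.8 kJ/mol.
Cl at 300° (staggered): F–OCH3 gauche, F–tBu gauche, NH2–Cl gauche, NH2–tBu gauche; 1.9 + 4.1 + 2.8 + 4.3 = 13.1 kJ/mol.
Max at 0° (29.9 kJ/mol), min at 60° (11.1 kJ/mol); barrier = 18.8 kJ/mol.

18.8 kJ/mol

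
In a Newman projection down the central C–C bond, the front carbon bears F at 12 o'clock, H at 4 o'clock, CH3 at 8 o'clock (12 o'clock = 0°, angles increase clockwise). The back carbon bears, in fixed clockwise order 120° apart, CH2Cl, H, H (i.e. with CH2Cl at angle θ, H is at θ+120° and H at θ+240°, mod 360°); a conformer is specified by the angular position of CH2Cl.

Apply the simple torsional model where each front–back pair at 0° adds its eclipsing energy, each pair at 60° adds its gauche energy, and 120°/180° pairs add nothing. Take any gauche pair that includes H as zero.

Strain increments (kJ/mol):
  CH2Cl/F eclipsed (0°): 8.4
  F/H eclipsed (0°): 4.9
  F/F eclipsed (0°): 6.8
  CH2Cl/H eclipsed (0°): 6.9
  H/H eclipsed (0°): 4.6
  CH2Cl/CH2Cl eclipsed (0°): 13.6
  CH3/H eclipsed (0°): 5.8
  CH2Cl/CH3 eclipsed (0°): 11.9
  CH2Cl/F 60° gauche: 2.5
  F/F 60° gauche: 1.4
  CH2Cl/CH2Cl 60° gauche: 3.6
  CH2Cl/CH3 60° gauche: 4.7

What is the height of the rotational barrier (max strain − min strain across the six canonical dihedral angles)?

CH2Cl at 0° (eclipsed): F(0°)/CH2Cl(0°) eclipsed 8.4; H(120°)/H(120°) eclipsed 4.6; CH3(240°)/H(240°) eclipsed 5.8 → 18.8 kJ/mol.
CH2Cl at 60° (staggered): F(0°)/CH2Cl(60°) gauche 2.5 → 2.5 kJ/mol.
CH2Cl at 120° (eclipsed): F(0°)/H(0°) eclipsed 4.9; H(120°)/CH2Cl(120°) eclipsed 6.9; CH3(240°)/H(240°) eclipsed 5.8 → 17.6 kJ/mol.
CH2Cl at 180° (staggered): CH3(240°)/CH2Cl(180°) gauche 4.7 → 4.7 kJ/mol.
CH2Cl at 240° (eclipsed): F(0°)/H(0°) eclipsed 4.9; H(120°)/H(120°) eclipsed 4.6; CH3(240°)/CH2Cl(240°) eclipsed 11.9 → 21.4 kJ/mol.
CH2Cl at 300° (staggered): F(0°)/CH2Cl(300°) gauche 2.5; CH3(240°)/CH2Cl(300°) gauche 4.7 → 7.2 kJ/mol.
Max at 240° (21.4 kJ/mol), min at 60° (2.5 kJ/mol); barrier = 18.9 kJ/mol.

18.9 kJ/mol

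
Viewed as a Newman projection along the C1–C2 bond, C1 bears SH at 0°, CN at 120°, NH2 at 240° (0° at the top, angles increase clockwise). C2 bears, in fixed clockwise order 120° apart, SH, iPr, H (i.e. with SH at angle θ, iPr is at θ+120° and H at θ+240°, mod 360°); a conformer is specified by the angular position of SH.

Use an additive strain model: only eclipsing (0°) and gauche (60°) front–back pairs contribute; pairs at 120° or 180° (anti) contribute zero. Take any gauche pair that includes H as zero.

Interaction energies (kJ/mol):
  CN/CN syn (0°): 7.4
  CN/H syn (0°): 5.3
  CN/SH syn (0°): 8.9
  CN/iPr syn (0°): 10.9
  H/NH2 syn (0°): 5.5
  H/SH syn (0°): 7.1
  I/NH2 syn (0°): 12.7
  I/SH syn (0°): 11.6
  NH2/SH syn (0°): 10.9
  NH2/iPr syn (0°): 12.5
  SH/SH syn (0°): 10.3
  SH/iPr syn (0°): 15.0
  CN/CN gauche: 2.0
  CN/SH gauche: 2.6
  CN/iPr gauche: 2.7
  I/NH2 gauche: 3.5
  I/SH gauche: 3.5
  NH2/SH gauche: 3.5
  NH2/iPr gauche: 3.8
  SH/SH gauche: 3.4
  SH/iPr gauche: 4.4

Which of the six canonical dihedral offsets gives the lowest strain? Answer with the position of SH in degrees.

SH at 0° (eclipsed): SH–SH eclipsed, CN–iPr eclipsed, NH2–H eclipsed; 10.3 + 10.9 + 5.5 = 26.7 kJ/mol.
SH at 60° (staggered): SH–SH gauche, CN–SH gauche, CN–iPr gauche, NH2–iPr gauche; 3.4 + 2.6 + 2.7 + 3.8 = 12.5 kJ/mol.
SH at 120° (eclipsed): SH–H eclipsed, CN–SH eclipsed, NH2–iPr eclipsed; 7.1 + 8.9 + 12.5 = 28.5 kJ/mol.
SH at 180° (staggered): SH–iPr gauche, CN–SH gauche, NH2–SH gauche, NH2–iPr gauche; 4.4 + 2.6 + 3.5 + 3.8 = 14.3 kJ/mol.
SH at 240° (eclipsed): SH–iPr eclipsed, CN–H eclipsed, NH2–SH eclipsed; 15.0 + 5.3 + 10.9 = 31.2 kJ/mol.
SH at 300° (staggered): SH–SH gauche, SH–iPr gauche, CN–iPr gauche, NH2–SH gauche; 3.4 + 4.4 + 2.7 + 3.5 = 14.0 kJ/mol.
The minimum (12.5 kJ/mol) occurs with SH at 60°.

60°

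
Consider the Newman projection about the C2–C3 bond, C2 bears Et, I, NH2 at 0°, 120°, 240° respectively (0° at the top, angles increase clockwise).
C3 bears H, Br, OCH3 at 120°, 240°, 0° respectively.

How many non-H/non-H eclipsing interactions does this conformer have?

2

Non-H eclipsing pairs: Et(0°)/OCH3(0°); NH2(240°)/Br(240°) — 2 interactions.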